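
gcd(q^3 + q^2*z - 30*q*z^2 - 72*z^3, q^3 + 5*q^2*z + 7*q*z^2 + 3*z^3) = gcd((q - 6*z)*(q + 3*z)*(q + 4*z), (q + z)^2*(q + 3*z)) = q + 3*z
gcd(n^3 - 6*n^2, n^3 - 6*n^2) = n^3 - 6*n^2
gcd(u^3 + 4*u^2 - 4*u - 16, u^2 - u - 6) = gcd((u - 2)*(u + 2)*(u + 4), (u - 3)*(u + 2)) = u + 2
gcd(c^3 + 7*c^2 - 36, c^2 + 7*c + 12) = c + 3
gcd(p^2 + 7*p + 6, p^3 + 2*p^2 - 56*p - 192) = p + 6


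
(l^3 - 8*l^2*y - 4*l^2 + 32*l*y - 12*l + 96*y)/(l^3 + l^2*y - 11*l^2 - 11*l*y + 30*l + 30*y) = (l^2 - 8*l*y + 2*l - 16*y)/(l^2 + l*y - 5*l - 5*y)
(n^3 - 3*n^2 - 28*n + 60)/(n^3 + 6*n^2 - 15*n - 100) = (n^2 - 8*n + 12)/(n^2 + n - 20)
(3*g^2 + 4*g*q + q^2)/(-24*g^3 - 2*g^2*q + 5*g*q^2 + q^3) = (g + q)/(-8*g^2 + 2*g*q + q^2)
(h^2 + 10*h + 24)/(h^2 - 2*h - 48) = (h + 4)/(h - 8)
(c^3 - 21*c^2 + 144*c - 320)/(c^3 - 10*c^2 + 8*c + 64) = (c^2 - 13*c + 40)/(c^2 - 2*c - 8)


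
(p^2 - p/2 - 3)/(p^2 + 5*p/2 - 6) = (2*p^2 - p - 6)/(2*p^2 + 5*p - 12)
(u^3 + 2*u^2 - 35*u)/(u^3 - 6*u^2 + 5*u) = (u + 7)/(u - 1)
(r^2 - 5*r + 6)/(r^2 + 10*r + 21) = (r^2 - 5*r + 6)/(r^2 + 10*r + 21)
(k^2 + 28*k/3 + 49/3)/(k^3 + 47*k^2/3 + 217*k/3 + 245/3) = (3*k + 7)/(3*k^2 + 26*k + 35)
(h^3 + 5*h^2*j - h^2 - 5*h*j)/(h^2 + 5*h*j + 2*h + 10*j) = h*(h - 1)/(h + 2)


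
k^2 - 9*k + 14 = (k - 7)*(k - 2)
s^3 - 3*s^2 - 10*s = s*(s - 5)*(s + 2)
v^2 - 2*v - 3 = (v - 3)*(v + 1)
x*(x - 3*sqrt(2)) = x^2 - 3*sqrt(2)*x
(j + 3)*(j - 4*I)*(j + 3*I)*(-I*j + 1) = -I*j^4 - 3*I*j^3 - 13*I*j^2 + 12*j - 39*I*j + 36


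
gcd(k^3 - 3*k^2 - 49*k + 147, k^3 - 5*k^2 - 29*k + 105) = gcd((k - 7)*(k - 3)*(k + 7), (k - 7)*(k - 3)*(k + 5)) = k^2 - 10*k + 21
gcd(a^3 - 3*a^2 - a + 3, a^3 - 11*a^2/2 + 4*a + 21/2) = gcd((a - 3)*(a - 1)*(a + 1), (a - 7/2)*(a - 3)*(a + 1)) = a^2 - 2*a - 3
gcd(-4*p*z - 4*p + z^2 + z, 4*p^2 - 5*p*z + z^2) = -4*p + z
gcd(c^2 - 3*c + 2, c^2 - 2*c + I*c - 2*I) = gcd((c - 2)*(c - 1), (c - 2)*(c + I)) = c - 2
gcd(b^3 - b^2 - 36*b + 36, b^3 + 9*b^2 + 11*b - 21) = b - 1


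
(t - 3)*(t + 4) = t^2 + t - 12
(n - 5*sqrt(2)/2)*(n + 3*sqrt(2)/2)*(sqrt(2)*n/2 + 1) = sqrt(2)*n^3/2 - 19*sqrt(2)*n/4 - 15/2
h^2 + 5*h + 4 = (h + 1)*(h + 4)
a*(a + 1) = a^2 + a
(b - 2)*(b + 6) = b^2 + 4*b - 12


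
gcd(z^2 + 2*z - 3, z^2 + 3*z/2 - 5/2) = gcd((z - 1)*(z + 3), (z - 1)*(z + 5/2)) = z - 1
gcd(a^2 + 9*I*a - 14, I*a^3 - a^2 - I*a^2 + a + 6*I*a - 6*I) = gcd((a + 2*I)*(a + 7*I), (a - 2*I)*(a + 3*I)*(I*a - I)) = 1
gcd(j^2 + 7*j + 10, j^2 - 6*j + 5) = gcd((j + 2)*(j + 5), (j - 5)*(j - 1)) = 1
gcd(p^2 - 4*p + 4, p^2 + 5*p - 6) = 1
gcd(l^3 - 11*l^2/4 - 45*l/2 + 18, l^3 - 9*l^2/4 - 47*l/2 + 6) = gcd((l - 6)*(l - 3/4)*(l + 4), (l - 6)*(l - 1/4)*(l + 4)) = l^2 - 2*l - 24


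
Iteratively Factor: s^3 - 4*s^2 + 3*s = (s - 3)*(s^2 - s) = s*(s - 3)*(s - 1)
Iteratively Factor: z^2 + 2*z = (z + 2)*(z)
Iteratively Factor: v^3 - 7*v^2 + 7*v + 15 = (v + 1)*(v^2 - 8*v + 15) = (v - 3)*(v + 1)*(v - 5)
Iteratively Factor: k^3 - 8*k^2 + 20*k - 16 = (k - 4)*(k^2 - 4*k + 4) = (k - 4)*(k - 2)*(k - 2)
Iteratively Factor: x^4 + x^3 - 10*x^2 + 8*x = (x)*(x^3 + x^2 - 10*x + 8) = x*(x + 4)*(x^2 - 3*x + 2) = x*(x - 1)*(x + 4)*(x - 2)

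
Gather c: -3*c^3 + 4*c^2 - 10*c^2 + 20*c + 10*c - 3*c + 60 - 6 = -3*c^3 - 6*c^2 + 27*c + 54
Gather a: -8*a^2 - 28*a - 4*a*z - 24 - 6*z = -8*a^2 + a*(-4*z - 28) - 6*z - 24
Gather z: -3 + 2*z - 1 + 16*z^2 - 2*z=16*z^2 - 4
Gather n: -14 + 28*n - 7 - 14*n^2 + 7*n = -14*n^2 + 35*n - 21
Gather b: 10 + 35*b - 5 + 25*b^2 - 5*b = 25*b^2 + 30*b + 5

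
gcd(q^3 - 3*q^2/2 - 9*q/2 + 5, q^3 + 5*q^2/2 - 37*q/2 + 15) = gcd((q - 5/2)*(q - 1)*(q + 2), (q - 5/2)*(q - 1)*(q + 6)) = q^2 - 7*q/2 + 5/2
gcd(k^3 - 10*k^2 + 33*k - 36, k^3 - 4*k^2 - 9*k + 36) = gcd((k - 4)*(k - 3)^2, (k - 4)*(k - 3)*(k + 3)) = k^2 - 7*k + 12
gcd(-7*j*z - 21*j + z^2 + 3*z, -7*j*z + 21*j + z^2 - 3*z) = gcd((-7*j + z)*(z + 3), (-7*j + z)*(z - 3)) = -7*j + z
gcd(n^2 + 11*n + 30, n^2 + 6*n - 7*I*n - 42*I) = n + 6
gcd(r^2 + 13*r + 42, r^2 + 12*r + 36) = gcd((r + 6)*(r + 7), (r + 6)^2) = r + 6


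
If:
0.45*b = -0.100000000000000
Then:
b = -0.22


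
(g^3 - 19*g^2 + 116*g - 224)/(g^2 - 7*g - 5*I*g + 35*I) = (g^2 - 12*g + 32)/(g - 5*I)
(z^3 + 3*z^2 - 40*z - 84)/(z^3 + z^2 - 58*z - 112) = (z - 6)/(z - 8)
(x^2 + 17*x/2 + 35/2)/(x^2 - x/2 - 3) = (2*x^2 + 17*x + 35)/(2*x^2 - x - 6)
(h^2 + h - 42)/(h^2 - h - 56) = (h - 6)/(h - 8)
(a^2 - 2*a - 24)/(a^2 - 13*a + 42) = (a + 4)/(a - 7)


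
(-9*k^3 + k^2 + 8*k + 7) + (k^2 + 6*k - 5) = -9*k^3 + 2*k^2 + 14*k + 2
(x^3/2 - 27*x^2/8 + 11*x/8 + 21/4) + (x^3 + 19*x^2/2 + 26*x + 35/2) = 3*x^3/2 + 49*x^2/8 + 219*x/8 + 91/4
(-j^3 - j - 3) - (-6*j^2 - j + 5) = -j^3 + 6*j^2 - 8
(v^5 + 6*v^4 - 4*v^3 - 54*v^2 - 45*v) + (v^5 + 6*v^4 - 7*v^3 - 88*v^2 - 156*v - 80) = 2*v^5 + 12*v^4 - 11*v^3 - 142*v^2 - 201*v - 80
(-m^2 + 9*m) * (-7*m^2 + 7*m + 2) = 7*m^4 - 70*m^3 + 61*m^2 + 18*m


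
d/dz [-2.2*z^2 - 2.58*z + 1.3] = -4.4*z - 2.58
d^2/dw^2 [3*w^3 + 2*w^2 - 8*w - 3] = 18*w + 4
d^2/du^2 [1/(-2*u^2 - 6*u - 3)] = 4*(2*u^2 + 6*u - 2*(2*u + 3)^2 + 3)/(2*u^2 + 6*u + 3)^3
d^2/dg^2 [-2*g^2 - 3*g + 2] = -4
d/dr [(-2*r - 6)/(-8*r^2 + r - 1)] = 2*(8*r^2 - r - (r + 3)*(16*r - 1) + 1)/(8*r^2 - r + 1)^2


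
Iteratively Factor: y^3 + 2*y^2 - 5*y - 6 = (y + 3)*(y^2 - y - 2) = (y + 1)*(y + 3)*(y - 2)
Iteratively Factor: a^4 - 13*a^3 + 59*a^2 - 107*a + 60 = (a - 5)*(a^3 - 8*a^2 + 19*a - 12) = (a - 5)*(a - 4)*(a^2 - 4*a + 3) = (a - 5)*(a - 4)*(a - 1)*(a - 3)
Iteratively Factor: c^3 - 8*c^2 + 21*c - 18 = (c - 2)*(c^2 - 6*c + 9) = (c - 3)*(c - 2)*(c - 3)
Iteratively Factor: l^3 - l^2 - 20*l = (l - 5)*(l^2 + 4*l) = (l - 5)*(l + 4)*(l)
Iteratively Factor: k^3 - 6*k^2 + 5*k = (k)*(k^2 - 6*k + 5) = k*(k - 1)*(k - 5)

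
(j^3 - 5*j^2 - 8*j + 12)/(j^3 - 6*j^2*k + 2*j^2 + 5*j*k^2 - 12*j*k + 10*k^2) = (j^2 - 7*j + 6)/(j^2 - 6*j*k + 5*k^2)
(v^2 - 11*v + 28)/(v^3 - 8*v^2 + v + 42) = (v - 4)/(v^2 - v - 6)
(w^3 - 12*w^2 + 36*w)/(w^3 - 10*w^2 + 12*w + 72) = w/(w + 2)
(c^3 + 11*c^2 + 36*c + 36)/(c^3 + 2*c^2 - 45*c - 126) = (c + 2)/(c - 7)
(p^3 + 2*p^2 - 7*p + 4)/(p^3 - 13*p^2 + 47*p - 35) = (p^2 + 3*p - 4)/(p^2 - 12*p + 35)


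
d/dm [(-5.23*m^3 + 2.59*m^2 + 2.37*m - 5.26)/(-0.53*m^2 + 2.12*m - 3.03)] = (2.7719*m^4 - 22.1752*m^3 + 54.2876*m^2 - 21.271*m + 3.9701)/(0.2809*m^4 - 2.2472*m^3 + 7.7062*m^2 - 12.8472*m + 9.1809)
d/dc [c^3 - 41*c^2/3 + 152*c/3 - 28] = 3*c^2 - 82*c/3 + 152/3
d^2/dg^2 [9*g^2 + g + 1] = 18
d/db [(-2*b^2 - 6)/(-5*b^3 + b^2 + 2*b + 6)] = 2*(-5*b^4 - 47*b^2 - 6*b + 6)/(25*b^6 - 10*b^5 - 19*b^4 - 56*b^3 + 16*b^2 + 24*b + 36)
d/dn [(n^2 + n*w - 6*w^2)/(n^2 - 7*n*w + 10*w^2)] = -8*w/(n^2 - 10*n*w + 25*w^2)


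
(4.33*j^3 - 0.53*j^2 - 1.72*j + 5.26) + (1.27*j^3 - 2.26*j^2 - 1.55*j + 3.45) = 5.6*j^3 - 2.79*j^2 - 3.27*j + 8.71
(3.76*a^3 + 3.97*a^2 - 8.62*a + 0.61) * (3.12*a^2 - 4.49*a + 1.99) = 11.7312*a^5 - 4.496*a^4 - 37.2373*a^3 + 48.5073*a^2 - 19.8927*a + 1.2139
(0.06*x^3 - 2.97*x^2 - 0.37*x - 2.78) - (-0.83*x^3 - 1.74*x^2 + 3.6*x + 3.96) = 0.89*x^3 - 1.23*x^2 - 3.97*x - 6.74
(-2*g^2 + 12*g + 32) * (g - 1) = -2*g^3 + 14*g^2 + 20*g - 32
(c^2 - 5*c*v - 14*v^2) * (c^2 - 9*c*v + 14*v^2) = c^4 - 14*c^3*v + 45*c^2*v^2 + 56*c*v^3 - 196*v^4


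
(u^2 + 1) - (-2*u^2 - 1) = 3*u^2 + 2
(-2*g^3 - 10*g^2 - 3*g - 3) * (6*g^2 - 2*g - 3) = -12*g^5 - 56*g^4 + 8*g^3 + 18*g^2 + 15*g + 9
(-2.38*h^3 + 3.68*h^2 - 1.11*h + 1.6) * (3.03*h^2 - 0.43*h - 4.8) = -7.2114*h^5 + 12.1738*h^4 + 6.4783*h^3 - 12.3387*h^2 + 4.64*h - 7.68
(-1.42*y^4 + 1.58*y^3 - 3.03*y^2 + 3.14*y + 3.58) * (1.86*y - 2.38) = -2.6412*y^5 + 6.3184*y^4 - 9.3962*y^3 + 13.0518*y^2 - 0.8144*y - 8.5204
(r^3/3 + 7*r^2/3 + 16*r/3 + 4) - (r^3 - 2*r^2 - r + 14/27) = -2*r^3/3 + 13*r^2/3 + 19*r/3 + 94/27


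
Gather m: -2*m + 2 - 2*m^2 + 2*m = 2 - 2*m^2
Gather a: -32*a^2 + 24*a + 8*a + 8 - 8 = -32*a^2 + 32*a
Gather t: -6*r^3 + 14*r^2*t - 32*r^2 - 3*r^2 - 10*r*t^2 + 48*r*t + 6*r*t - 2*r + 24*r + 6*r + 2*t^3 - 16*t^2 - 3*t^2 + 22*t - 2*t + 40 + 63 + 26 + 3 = -6*r^3 - 35*r^2 + 28*r + 2*t^3 + t^2*(-10*r - 19) + t*(14*r^2 + 54*r + 20) + 132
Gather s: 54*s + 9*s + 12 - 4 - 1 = 63*s + 7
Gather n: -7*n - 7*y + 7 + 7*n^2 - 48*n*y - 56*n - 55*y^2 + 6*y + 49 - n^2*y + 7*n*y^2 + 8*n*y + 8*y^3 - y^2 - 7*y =n^2*(7 - y) + n*(7*y^2 - 40*y - 63) + 8*y^3 - 56*y^2 - 8*y + 56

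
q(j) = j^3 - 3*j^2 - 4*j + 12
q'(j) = 3*j^2 - 6*j - 4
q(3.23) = 1.48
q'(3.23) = 7.92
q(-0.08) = 12.30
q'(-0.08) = -3.50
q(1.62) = 1.90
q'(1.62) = -5.85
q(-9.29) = -1011.52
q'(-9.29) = 310.65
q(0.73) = 7.87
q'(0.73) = -6.78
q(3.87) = 9.55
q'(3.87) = 17.71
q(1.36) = 3.53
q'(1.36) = -6.61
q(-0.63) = 13.08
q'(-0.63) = 0.97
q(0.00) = 12.00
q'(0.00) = -4.00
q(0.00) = 12.00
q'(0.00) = -4.00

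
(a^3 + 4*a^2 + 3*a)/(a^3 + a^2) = (a + 3)/a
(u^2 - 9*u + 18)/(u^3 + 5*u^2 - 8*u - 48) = (u - 6)/(u^2 + 8*u + 16)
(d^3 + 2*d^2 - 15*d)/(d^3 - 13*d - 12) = d*(-d^2 - 2*d + 15)/(-d^3 + 13*d + 12)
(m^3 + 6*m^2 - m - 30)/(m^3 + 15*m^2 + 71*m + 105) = (m - 2)/(m + 7)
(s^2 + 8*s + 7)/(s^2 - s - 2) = (s + 7)/(s - 2)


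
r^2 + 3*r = r*(r + 3)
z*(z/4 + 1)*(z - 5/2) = z^3/4 + 3*z^2/8 - 5*z/2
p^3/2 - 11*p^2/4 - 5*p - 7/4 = (p/2 + 1/2)*(p - 7)*(p + 1/2)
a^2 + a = a*(a + 1)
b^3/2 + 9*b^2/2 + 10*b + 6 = (b/2 + 1)*(b + 1)*(b + 6)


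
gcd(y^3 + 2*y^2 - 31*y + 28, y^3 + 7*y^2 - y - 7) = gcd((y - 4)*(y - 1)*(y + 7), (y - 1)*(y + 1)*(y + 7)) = y^2 + 6*y - 7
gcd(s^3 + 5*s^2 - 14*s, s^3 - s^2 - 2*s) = s^2 - 2*s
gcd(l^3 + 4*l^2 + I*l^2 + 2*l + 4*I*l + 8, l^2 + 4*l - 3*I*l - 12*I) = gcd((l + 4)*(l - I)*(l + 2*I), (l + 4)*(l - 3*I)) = l + 4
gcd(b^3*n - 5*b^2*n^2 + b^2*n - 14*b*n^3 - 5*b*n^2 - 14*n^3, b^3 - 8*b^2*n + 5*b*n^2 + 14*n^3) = b - 7*n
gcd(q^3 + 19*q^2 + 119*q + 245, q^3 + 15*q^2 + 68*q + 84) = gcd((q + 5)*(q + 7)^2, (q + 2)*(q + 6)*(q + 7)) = q + 7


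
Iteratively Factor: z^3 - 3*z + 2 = (z - 1)*(z^2 + z - 2) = (z - 1)^2*(z + 2)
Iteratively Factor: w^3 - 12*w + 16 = (w + 4)*(w^2 - 4*w + 4) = (w - 2)*(w + 4)*(w - 2)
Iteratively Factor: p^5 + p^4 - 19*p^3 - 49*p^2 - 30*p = (p + 3)*(p^4 - 2*p^3 - 13*p^2 - 10*p) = p*(p + 3)*(p^3 - 2*p^2 - 13*p - 10) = p*(p - 5)*(p + 3)*(p^2 + 3*p + 2) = p*(p - 5)*(p + 2)*(p + 3)*(p + 1)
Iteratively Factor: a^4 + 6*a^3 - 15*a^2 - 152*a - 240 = (a + 3)*(a^3 + 3*a^2 - 24*a - 80) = (a - 5)*(a + 3)*(a^2 + 8*a + 16) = (a - 5)*(a + 3)*(a + 4)*(a + 4)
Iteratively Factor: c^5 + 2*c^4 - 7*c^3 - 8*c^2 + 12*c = (c - 1)*(c^4 + 3*c^3 - 4*c^2 - 12*c) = (c - 1)*(c + 3)*(c^3 - 4*c) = (c - 2)*(c - 1)*(c + 3)*(c^2 + 2*c) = (c - 2)*(c - 1)*(c + 2)*(c + 3)*(c)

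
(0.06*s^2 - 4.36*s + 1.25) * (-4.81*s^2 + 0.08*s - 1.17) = -0.2886*s^4 + 20.9764*s^3 - 6.4315*s^2 + 5.2012*s - 1.4625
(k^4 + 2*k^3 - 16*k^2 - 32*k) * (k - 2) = k^5 - 20*k^3 + 64*k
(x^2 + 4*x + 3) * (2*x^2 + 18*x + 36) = 2*x^4 + 26*x^3 + 114*x^2 + 198*x + 108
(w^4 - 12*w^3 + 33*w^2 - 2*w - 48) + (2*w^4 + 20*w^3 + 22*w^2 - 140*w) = 3*w^4 + 8*w^3 + 55*w^2 - 142*w - 48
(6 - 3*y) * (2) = 12 - 6*y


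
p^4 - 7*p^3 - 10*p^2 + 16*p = p*(p - 8)*(p - 1)*(p + 2)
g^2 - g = g*(g - 1)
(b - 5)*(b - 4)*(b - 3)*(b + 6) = b^4 - 6*b^3 - 25*b^2 + 222*b - 360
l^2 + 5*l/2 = l*(l + 5/2)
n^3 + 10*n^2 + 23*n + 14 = (n + 1)*(n + 2)*(n + 7)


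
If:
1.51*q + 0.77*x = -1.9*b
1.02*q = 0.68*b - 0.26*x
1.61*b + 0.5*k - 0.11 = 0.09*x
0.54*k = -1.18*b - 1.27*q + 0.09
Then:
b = -0.01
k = 0.29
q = -0.04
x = 0.11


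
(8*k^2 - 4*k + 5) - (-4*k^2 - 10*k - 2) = 12*k^2 + 6*k + 7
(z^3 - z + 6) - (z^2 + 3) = z^3 - z^2 - z + 3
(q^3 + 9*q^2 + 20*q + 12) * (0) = 0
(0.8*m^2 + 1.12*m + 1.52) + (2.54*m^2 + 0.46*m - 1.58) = 3.34*m^2 + 1.58*m - 0.0600000000000001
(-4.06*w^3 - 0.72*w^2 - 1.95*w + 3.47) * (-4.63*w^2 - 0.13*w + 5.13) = 18.7978*w^5 + 3.8614*w^4 - 11.7057*w^3 - 19.5062*w^2 - 10.4546*w + 17.8011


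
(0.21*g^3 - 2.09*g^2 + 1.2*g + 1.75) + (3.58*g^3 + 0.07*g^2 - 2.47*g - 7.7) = 3.79*g^3 - 2.02*g^2 - 1.27*g - 5.95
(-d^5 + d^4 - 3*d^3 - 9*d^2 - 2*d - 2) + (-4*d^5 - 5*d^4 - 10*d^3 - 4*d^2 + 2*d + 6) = -5*d^5 - 4*d^4 - 13*d^3 - 13*d^2 + 4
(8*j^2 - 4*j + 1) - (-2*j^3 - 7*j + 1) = 2*j^3 + 8*j^2 + 3*j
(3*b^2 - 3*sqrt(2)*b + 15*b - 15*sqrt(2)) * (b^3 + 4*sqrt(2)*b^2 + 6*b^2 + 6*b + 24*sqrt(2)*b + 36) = 3*b^5 + 9*sqrt(2)*b^4 + 33*b^4 + 84*b^3 + 99*sqrt(2)*b^3 - 66*b^2 + 252*sqrt(2)*b^2 - 198*sqrt(2)*b - 180*b - 540*sqrt(2)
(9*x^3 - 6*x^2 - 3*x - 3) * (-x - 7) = -9*x^4 - 57*x^3 + 45*x^2 + 24*x + 21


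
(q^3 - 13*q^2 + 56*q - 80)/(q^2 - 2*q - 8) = (q^2 - 9*q + 20)/(q + 2)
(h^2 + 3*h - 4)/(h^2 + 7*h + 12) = (h - 1)/(h + 3)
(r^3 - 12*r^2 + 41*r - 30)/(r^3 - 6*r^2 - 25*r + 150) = (r - 1)/(r + 5)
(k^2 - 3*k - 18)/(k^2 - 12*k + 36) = (k + 3)/(k - 6)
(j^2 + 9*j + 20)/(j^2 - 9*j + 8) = (j^2 + 9*j + 20)/(j^2 - 9*j + 8)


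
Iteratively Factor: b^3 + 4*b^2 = (b)*(b^2 + 4*b) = b*(b + 4)*(b)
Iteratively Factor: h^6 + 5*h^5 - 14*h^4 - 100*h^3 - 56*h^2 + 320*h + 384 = (h + 2)*(h^5 + 3*h^4 - 20*h^3 - 60*h^2 + 64*h + 192) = (h + 2)*(h + 3)*(h^4 - 20*h^2 + 64) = (h - 4)*(h + 2)*(h + 3)*(h^3 + 4*h^2 - 4*h - 16) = (h - 4)*(h + 2)*(h + 3)*(h + 4)*(h^2 - 4) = (h - 4)*(h - 2)*(h + 2)*(h + 3)*(h + 4)*(h + 2)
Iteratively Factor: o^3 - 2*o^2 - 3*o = (o - 3)*(o^2 + o) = o*(o - 3)*(o + 1)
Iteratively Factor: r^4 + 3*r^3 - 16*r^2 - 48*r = (r - 4)*(r^3 + 7*r^2 + 12*r) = (r - 4)*(r + 4)*(r^2 + 3*r) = (r - 4)*(r + 3)*(r + 4)*(r)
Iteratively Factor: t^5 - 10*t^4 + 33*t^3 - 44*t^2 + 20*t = (t - 5)*(t^4 - 5*t^3 + 8*t^2 - 4*t) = (t - 5)*(t - 2)*(t^3 - 3*t^2 + 2*t) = t*(t - 5)*(t - 2)*(t^2 - 3*t + 2) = t*(t - 5)*(t - 2)*(t - 1)*(t - 2)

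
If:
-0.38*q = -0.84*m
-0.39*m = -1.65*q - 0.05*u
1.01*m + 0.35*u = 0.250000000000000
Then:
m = -0.01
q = -0.03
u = 0.75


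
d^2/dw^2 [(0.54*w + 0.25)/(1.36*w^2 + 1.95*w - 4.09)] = ((0.54*w + 0.25)*(2.72*w + 1.95)*(5.44*w + 3.9) - (4.4064*w + 2.786)*(1.36*w^2 + 1.95*w - 4.09))/(1.36*w^2 + 1.95*w - 4.09)^3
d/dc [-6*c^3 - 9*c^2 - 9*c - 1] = -18*c^2 - 18*c - 9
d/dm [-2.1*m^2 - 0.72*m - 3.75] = -4.2*m - 0.72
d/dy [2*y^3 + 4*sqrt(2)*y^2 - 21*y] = 6*y^2 + 8*sqrt(2)*y - 21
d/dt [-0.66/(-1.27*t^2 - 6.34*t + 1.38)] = (-1.6764*t - 4.1844)/(1.27*t^2 + 6.34*t - 1.38)^2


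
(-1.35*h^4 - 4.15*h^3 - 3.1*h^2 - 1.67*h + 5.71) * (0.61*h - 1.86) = -0.8235*h^5 - 0.0205000000000002*h^4 + 5.828*h^3 + 4.7473*h^2 + 6.5893*h - 10.6206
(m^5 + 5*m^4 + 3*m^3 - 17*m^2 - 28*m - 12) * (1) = m^5 + 5*m^4 + 3*m^3 - 17*m^2 - 28*m - 12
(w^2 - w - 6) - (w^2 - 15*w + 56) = 14*w - 62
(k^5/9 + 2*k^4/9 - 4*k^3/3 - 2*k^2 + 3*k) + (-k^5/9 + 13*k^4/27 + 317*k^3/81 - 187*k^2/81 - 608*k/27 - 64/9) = 19*k^4/27 + 209*k^3/81 - 349*k^2/81 - 527*k/27 - 64/9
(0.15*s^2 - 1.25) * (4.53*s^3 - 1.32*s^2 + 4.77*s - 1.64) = 0.6795*s^5 - 0.198*s^4 - 4.947*s^3 + 1.404*s^2 - 5.9625*s + 2.05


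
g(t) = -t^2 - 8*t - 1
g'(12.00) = -32.00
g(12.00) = -241.00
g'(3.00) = -14.00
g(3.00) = -34.00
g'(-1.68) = -4.64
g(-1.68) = 9.62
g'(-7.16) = 6.32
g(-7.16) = 5.01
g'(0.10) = -8.20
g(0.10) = -1.81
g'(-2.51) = -2.98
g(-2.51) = 12.78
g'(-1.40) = -5.20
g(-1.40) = 8.24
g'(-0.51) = -6.98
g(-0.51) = 2.82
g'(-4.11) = 0.22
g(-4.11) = 14.99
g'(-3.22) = -1.56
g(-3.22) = 14.39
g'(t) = -2*t - 8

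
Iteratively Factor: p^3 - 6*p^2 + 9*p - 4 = (p - 1)*(p^2 - 5*p + 4) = (p - 1)^2*(p - 4)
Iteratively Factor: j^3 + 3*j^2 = (j)*(j^2 + 3*j) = j^2*(j + 3)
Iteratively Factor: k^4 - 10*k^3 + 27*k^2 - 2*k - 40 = (k - 5)*(k^3 - 5*k^2 + 2*k + 8) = (k - 5)*(k + 1)*(k^2 - 6*k + 8) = (k - 5)*(k - 4)*(k + 1)*(k - 2)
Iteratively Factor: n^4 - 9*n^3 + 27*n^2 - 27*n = (n - 3)*(n^3 - 6*n^2 + 9*n) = n*(n - 3)*(n^2 - 6*n + 9) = n*(n - 3)^2*(n - 3)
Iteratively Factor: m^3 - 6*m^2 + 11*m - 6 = (m - 2)*(m^2 - 4*m + 3) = (m - 2)*(m - 1)*(m - 3)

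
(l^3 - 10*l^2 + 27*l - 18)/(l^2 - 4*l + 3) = l - 6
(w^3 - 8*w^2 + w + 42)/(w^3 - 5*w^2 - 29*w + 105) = (w + 2)/(w + 5)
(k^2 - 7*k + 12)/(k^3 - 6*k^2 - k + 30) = (k - 4)/(k^2 - 3*k - 10)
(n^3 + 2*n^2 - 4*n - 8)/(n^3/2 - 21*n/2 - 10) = 2*(-n^3 - 2*n^2 + 4*n + 8)/(-n^3 + 21*n + 20)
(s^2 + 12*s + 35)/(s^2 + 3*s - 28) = (s + 5)/(s - 4)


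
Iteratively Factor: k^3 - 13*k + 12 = (k - 1)*(k^2 + k - 12) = (k - 1)*(k + 4)*(k - 3)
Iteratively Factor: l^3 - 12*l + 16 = (l - 2)*(l^2 + 2*l - 8) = (l - 2)*(l + 4)*(l - 2)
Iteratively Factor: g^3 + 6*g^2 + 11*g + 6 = (g + 1)*(g^2 + 5*g + 6) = (g + 1)*(g + 2)*(g + 3)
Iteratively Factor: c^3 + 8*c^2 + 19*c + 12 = (c + 4)*(c^2 + 4*c + 3) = (c + 3)*(c + 4)*(c + 1)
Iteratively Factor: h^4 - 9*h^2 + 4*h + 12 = (h + 3)*(h^3 - 3*h^2 + 4) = (h - 2)*(h + 3)*(h^2 - h - 2) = (h - 2)^2*(h + 3)*(h + 1)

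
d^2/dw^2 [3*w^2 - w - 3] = 6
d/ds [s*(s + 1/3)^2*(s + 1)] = 4*s^3 + 5*s^2 + 14*s/9 + 1/9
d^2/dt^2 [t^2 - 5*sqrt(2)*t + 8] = 2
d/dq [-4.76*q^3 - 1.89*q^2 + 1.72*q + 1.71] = -14.28*q^2 - 3.78*q + 1.72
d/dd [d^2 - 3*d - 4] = 2*d - 3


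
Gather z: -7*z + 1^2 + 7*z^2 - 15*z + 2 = 7*z^2 - 22*z + 3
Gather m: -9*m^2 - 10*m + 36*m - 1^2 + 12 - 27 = -9*m^2 + 26*m - 16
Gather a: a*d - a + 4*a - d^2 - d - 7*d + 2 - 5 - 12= a*(d + 3) - d^2 - 8*d - 15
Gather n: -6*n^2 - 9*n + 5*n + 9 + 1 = -6*n^2 - 4*n + 10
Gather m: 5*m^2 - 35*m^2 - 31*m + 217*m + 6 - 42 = -30*m^2 + 186*m - 36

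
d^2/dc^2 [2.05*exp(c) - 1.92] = 2.05*exp(c)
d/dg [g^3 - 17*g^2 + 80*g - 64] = 3*g^2 - 34*g + 80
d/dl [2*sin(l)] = 2*cos(l)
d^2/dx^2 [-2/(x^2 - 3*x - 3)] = 4*(-x^2 + 3*x + (2*x - 3)^2 + 3)/(-x^2 + 3*x + 3)^3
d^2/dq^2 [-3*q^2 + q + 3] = -6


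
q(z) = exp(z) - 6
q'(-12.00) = 0.00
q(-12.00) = -6.00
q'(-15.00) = 0.00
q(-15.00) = -6.00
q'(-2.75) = 0.06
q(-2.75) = -5.94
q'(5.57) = 262.43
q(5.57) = 256.43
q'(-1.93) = 0.15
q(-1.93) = -5.85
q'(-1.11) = 0.33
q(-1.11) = -5.67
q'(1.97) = 7.17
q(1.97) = 1.17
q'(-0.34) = 0.71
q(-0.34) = -5.29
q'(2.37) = 10.70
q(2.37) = 4.70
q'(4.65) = 104.58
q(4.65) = 98.58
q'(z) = exp(z)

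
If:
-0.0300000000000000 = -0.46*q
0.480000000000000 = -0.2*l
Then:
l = -2.40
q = 0.07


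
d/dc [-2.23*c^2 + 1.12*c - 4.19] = 1.12 - 4.46*c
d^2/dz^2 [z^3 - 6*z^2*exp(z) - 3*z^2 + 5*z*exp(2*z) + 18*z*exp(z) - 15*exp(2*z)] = -6*z^2*exp(z) + 20*z*exp(2*z) - 6*z*exp(z) + 6*z - 40*exp(2*z) + 24*exp(z) - 6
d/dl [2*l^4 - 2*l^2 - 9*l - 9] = 8*l^3 - 4*l - 9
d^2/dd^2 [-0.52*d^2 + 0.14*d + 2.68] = -1.04000000000000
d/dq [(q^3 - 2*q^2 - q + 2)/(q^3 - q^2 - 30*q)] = (q^4 - 58*q^3 + 53*q^2 + 4*q + 60)/(q^2*(q^4 - 2*q^3 - 59*q^2 + 60*q + 900))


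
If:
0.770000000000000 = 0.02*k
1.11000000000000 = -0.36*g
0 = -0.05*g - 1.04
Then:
No Solution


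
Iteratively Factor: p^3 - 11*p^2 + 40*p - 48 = (p - 3)*(p^2 - 8*p + 16) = (p - 4)*(p - 3)*(p - 4)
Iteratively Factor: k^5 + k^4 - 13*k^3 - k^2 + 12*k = (k - 3)*(k^4 + 4*k^3 - k^2 - 4*k) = (k - 3)*(k + 1)*(k^3 + 3*k^2 - 4*k) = (k - 3)*(k + 1)*(k + 4)*(k^2 - k) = (k - 3)*(k - 1)*(k + 1)*(k + 4)*(k)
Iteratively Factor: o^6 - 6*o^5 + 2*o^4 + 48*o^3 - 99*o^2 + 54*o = (o)*(o^5 - 6*o^4 + 2*o^3 + 48*o^2 - 99*o + 54) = o*(o - 2)*(o^4 - 4*o^3 - 6*o^2 + 36*o - 27) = o*(o - 3)*(o - 2)*(o^3 - o^2 - 9*o + 9) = o*(o - 3)^2*(o - 2)*(o^2 + 2*o - 3) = o*(o - 3)^2*(o - 2)*(o - 1)*(o + 3)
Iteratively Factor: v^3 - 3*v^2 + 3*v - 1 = (v - 1)*(v^2 - 2*v + 1) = (v - 1)^2*(v - 1)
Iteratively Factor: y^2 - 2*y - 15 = (y - 5)*(y + 3)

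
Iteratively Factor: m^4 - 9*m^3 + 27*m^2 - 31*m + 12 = (m - 1)*(m^3 - 8*m^2 + 19*m - 12) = (m - 3)*(m - 1)*(m^2 - 5*m + 4) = (m - 4)*(m - 3)*(m - 1)*(m - 1)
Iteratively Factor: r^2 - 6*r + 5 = (r - 1)*(r - 5)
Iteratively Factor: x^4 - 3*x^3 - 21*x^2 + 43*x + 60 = (x + 4)*(x^3 - 7*x^2 + 7*x + 15) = (x - 5)*(x + 4)*(x^2 - 2*x - 3) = (x - 5)*(x - 3)*(x + 4)*(x + 1)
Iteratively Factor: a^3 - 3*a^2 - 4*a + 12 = (a - 3)*(a^2 - 4) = (a - 3)*(a - 2)*(a + 2)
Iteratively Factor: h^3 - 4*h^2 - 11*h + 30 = (h + 3)*(h^2 - 7*h + 10) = (h - 5)*(h + 3)*(h - 2)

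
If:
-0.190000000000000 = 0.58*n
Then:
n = -0.33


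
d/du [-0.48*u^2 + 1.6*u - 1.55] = 1.6 - 0.96*u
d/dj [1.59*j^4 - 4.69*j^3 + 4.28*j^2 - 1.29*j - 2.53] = 6.36*j^3 - 14.07*j^2 + 8.56*j - 1.29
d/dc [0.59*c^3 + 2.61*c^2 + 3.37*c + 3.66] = 1.77*c^2 + 5.22*c + 3.37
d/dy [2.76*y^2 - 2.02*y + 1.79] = 5.52*y - 2.02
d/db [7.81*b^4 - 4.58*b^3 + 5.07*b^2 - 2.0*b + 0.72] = 31.24*b^3 - 13.74*b^2 + 10.14*b - 2.0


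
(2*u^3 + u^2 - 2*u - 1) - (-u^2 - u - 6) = 2*u^3 + 2*u^2 - u + 5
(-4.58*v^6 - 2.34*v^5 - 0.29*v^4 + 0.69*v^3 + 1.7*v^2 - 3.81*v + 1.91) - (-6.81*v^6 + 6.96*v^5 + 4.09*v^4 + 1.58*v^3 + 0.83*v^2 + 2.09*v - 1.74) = 2.23*v^6 - 9.3*v^5 - 4.38*v^4 - 0.89*v^3 + 0.87*v^2 - 5.9*v + 3.65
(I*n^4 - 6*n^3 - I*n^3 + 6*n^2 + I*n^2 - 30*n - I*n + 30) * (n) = I*n^5 - 6*n^4 - I*n^4 + 6*n^3 + I*n^3 - 30*n^2 - I*n^2 + 30*n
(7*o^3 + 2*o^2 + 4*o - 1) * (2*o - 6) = 14*o^4 - 38*o^3 - 4*o^2 - 26*o + 6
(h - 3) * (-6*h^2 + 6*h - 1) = -6*h^3 + 24*h^2 - 19*h + 3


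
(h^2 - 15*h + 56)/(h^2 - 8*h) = (h - 7)/h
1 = 1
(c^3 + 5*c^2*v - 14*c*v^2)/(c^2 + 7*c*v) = c - 2*v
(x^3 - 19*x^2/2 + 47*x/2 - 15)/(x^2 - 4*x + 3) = (x^2 - 17*x/2 + 15)/(x - 3)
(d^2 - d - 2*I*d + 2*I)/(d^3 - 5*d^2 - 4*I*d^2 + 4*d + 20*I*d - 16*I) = (d - 2*I)/(d^2 - 4*d*(1 + I) + 16*I)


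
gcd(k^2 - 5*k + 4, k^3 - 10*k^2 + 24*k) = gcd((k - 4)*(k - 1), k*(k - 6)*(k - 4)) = k - 4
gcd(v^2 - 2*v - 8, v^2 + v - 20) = v - 4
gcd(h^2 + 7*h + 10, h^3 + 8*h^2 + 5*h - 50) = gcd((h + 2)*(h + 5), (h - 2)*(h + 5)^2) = h + 5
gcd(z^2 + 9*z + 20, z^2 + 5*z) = z + 5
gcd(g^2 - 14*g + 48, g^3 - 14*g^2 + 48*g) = g^2 - 14*g + 48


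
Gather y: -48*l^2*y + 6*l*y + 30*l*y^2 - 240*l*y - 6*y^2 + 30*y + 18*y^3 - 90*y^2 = 18*y^3 + y^2*(30*l - 96) + y*(-48*l^2 - 234*l + 30)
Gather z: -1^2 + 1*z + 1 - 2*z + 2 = 2 - z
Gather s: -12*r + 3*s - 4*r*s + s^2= -12*r + s^2 + s*(3 - 4*r)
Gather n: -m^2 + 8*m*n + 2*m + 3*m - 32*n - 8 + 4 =-m^2 + 5*m + n*(8*m - 32) - 4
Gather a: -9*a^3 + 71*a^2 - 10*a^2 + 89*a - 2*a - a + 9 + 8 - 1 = -9*a^3 + 61*a^2 + 86*a + 16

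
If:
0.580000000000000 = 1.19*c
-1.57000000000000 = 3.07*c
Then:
No Solution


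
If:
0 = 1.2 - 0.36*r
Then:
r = 3.33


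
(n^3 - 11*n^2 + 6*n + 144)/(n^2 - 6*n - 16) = (n^2 - 3*n - 18)/(n + 2)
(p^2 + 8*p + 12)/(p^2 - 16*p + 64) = (p^2 + 8*p + 12)/(p^2 - 16*p + 64)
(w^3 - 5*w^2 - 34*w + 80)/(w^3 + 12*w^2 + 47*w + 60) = (w^2 - 10*w + 16)/(w^2 + 7*w + 12)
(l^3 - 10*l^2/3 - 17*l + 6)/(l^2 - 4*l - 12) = (l^2 + 8*l/3 - 1)/(l + 2)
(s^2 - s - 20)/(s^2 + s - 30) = (s + 4)/(s + 6)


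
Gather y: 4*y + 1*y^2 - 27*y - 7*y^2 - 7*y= -6*y^2 - 30*y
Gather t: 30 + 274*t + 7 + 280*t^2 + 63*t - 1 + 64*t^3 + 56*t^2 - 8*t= 64*t^3 + 336*t^2 + 329*t + 36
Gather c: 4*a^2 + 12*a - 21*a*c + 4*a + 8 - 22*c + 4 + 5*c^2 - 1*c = 4*a^2 + 16*a + 5*c^2 + c*(-21*a - 23) + 12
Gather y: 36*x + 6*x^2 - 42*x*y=6*x^2 - 42*x*y + 36*x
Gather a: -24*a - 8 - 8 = -24*a - 16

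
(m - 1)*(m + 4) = m^2 + 3*m - 4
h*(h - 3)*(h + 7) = h^3 + 4*h^2 - 21*h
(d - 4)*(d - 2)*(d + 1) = d^3 - 5*d^2 + 2*d + 8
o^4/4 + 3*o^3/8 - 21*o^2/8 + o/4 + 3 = (o/4 + 1)*(o - 2)*(o - 3/2)*(o + 1)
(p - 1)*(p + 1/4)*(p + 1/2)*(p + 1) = p^4 + 3*p^3/4 - 7*p^2/8 - 3*p/4 - 1/8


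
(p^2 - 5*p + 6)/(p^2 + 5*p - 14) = (p - 3)/(p + 7)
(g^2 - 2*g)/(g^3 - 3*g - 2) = g/(g^2 + 2*g + 1)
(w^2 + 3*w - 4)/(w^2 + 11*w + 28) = (w - 1)/(w + 7)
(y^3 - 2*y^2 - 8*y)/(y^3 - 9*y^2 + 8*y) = (y^2 - 2*y - 8)/(y^2 - 9*y + 8)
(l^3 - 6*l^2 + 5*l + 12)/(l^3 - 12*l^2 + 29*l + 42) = (l^2 - 7*l + 12)/(l^2 - 13*l + 42)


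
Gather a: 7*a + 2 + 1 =7*a + 3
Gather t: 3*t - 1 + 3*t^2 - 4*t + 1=3*t^2 - t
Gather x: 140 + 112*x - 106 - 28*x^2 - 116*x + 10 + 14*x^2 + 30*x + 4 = -14*x^2 + 26*x + 48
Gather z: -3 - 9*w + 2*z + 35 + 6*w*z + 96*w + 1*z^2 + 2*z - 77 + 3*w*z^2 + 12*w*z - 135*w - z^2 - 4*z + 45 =3*w*z^2 + 18*w*z - 48*w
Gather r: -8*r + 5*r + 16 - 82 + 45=-3*r - 21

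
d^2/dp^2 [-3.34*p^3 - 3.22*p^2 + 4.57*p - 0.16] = -20.04*p - 6.44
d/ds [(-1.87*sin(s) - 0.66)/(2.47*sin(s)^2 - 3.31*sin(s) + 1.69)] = (4.6189*sin(s)^2 + 3.2604*sin(s) - 5.3449)*cos(s)/(6.1009*sin(s)^4 - 16.3514*sin(s)^3 + 19.3047*sin(s)^2 - 11.1878*sin(s) + 2.8561)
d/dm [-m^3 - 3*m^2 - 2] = 3*m*(-m - 2)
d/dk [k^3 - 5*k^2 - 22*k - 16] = 3*k^2 - 10*k - 22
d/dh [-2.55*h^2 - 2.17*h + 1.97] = -5.1*h - 2.17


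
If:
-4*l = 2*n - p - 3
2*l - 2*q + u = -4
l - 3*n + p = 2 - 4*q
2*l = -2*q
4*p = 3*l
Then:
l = 52/21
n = -53/21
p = 13/7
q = -52/21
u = -292/21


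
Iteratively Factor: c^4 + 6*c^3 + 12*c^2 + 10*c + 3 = (c + 1)*(c^3 + 5*c^2 + 7*c + 3) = (c + 1)^2*(c^2 + 4*c + 3) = (c + 1)^3*(c + 3)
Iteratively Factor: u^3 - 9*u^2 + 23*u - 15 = (u - 3)*(u^2 - 6*u + 5) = (u - 5)*(u - 3)*(u - 1)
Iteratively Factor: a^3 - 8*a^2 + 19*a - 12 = (a - 1)*(a^2 - 7*a + 12) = (a - 3)*(a - 1)*(a - 4)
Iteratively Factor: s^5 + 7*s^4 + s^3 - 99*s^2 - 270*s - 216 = (s + 3)*(s^4 + 4*s^3 - 11*s^2 - 66*s - 72) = (s + 3)^2*(s^3 + s^2 - 14*s - 24) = (s + 2)*(s + 3)^2*(s^2 - s - 12) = (s + 2)*(s + 3)^3*(s - 4)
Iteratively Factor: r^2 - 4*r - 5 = (r + 1)*(r - 5)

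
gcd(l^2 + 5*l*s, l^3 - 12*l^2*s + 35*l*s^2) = l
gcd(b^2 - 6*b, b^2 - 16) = 1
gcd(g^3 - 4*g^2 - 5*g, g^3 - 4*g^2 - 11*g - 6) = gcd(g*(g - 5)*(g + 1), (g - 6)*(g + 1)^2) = g + 1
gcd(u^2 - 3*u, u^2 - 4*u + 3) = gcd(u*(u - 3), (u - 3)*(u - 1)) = u - 3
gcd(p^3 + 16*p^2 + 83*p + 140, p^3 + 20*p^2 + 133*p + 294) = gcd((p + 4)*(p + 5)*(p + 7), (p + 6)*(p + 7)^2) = p + 7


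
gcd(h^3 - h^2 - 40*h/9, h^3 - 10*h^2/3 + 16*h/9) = h^2 - 8*h/3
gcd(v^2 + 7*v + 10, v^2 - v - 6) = v + 2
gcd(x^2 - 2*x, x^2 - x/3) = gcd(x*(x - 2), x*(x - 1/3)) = x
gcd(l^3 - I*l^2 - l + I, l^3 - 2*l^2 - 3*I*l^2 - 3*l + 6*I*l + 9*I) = l + 1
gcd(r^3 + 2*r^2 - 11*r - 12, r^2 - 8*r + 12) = 1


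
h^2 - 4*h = h*(h - 4)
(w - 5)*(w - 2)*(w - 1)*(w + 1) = w^4 - 7*w^3 + 9*w^2 + 7*w - 10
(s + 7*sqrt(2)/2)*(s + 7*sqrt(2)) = s^2 + 21*sqrt(2)*s/2 + 49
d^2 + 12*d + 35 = (d + 5)*(d + 7)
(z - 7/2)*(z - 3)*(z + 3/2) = z^3 - 5*z^2 + 3*z/4 + 63/4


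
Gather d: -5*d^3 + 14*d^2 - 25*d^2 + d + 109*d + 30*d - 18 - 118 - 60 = -5*d^3 - 11*d^2 + 140*d - 196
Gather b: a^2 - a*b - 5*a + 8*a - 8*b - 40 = a^2 + 3*a + b*(-a - 8) - 40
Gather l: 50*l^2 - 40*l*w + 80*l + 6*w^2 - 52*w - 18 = 50*l^2 + l*(80 - 40*w) + 6*w^2 - 52*w - 18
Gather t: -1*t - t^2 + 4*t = -t^2 + 3*t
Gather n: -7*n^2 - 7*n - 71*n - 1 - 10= -7*n^2 - 78*n - 11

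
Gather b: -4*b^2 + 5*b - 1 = -4*b^2 + 5*b - 1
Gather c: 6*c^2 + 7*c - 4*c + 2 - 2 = 6*c^2 + 3*c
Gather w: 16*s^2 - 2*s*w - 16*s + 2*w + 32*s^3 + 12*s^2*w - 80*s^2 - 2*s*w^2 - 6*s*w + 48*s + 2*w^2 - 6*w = 32*s^3 - 64*s^2 + 32*s + w^2*(2 - 2*s) + w*(12*s^2 - 8*s - 4)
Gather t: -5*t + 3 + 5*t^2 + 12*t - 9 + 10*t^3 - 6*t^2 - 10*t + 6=10*t^3 - t^2 - 3*t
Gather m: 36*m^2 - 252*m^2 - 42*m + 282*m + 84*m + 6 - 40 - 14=-216*m^2 + 324*m - 48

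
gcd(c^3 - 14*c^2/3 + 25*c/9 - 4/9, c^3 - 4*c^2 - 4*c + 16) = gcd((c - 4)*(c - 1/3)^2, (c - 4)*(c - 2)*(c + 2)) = c - 4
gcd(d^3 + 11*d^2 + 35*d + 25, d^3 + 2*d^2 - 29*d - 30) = d + 1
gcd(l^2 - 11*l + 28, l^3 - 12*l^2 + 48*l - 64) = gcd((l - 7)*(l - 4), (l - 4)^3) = l - 4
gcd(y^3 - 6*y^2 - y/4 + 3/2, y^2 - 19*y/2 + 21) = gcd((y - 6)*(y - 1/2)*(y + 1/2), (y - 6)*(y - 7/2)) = y - 6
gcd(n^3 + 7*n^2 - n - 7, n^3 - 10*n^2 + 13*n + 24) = n + 1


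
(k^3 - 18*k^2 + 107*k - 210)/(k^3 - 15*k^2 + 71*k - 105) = (k - 6)/(k - 3)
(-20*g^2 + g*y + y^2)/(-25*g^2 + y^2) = (-4*g + y)/(-5*g + y)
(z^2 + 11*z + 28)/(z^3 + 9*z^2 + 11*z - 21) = (z + 4)/(z^2 + 2*z - 3)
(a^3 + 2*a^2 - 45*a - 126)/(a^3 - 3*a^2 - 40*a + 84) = (a + 3)/(a - 2)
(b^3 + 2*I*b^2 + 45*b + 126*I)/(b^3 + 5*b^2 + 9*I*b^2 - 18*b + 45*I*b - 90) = (b - 7*I)/(b + 5)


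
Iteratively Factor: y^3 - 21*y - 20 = (y + 4)*(y^2 - 4*y - 5) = (y - 5)*(y + 4)*(y + 1)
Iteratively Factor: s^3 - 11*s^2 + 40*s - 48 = (s - 4)*(s^2 - 7*s + 12) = (s - 4)^2*(s - 3)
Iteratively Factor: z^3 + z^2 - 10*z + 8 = (z - 2)*(z^2 + 3*z - 4) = (z - 2)*(z + 4)*(z - 1)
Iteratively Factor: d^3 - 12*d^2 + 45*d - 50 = (d - 5)*(d^2 - 7*d + 10) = (d - 5)*(d - 2)*(d - 5)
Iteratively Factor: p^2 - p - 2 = (p - 2)*(p + 1)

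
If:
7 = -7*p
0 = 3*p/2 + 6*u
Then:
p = -1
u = 1/4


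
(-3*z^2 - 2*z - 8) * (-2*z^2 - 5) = 6*z^4 + 4*z^3 + 31*z^2 + 10*z + 40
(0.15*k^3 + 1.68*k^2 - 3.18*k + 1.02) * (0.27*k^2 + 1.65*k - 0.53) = 0.0405*k^5 + 0.7011*k^4 + 1.8339*k^3 - 5.862*k^2 + 3.3684*k - 0.5406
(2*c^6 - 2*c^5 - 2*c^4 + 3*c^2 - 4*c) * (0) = 0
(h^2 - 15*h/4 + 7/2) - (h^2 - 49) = 105/2 - 15*h/4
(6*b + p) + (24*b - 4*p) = 30*b - 3*p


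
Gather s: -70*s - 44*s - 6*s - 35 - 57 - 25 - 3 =-120*s - 120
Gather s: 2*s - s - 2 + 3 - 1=s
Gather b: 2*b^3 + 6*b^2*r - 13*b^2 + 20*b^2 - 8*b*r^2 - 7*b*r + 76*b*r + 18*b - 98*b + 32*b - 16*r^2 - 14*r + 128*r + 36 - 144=2*b^3 + b^2*(6*r + 7) + b*(-8*r^2 + 69*r - 48) - 16*r^2 + 114*r - 108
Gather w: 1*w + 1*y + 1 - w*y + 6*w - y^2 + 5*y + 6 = w*(7 - y) - y^2 + 6*y + 7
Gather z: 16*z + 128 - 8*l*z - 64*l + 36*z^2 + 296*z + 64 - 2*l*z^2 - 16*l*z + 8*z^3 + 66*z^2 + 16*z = -64*l + 8*z^3 + z^2*(102 - 2*l) + z*(328 - 24*l) + 192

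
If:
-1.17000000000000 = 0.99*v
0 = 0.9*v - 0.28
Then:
No Solution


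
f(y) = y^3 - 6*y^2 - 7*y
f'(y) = 3*y^2 - 12*y - 7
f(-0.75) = 1.45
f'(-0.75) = 3.69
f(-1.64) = -9.07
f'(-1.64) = 20.75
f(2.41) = -37.72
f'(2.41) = -18.50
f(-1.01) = -0.08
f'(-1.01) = 8.18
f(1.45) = -19.72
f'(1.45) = -18.09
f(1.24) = -16.00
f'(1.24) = -17.27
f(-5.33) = -284.56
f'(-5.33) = 142.19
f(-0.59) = 1.84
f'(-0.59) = 1.12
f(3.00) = -48.00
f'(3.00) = -16.00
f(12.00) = 780.00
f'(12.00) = 281.00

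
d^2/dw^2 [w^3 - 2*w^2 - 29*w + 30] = 6*w - 4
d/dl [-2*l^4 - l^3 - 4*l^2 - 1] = l*(-8*l^2 - 3*l - 8)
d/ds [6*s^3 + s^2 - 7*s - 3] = 18*s^2 + 2*s - 7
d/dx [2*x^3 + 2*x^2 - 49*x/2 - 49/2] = 6*x^2 + 4*x - 49/2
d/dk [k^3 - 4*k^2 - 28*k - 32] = 3*k^2 - 8*k - 28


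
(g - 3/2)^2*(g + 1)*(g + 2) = g^4 - 19*g^2/4 + 3*g/4 + 9/2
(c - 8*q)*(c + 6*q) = c^2 - 2*c*q - 48*q^2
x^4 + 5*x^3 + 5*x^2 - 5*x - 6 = (x - 1)*(x + 1)*(x + 2)*(x + 3)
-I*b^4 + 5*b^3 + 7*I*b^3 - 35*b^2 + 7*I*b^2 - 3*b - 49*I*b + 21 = (b - 7)*(b + I)*(b + 3*I)*(-I*b + 1)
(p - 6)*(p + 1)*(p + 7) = p^3 + 2*p^2 - 41*p - 42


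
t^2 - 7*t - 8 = (t - 8)*(t + 1)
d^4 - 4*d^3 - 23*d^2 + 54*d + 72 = (d - 6)*(d - 3)*(d + 1)*(d + 4)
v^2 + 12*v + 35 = (v + 5)*(v + 7)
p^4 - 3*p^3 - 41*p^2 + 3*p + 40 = (p - 8)*(p - 1)*(p + 1)*(p + 5)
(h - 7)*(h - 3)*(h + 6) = h^3 - 4*h^2 - 39*h + 126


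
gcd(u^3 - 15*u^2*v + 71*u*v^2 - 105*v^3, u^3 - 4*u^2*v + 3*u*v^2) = u - 3*v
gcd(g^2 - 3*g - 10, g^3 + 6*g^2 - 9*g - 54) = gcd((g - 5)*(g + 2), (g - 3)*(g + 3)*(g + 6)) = 1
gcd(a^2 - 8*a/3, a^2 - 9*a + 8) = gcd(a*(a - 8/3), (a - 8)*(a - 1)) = 1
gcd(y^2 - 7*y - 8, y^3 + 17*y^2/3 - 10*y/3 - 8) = y + 1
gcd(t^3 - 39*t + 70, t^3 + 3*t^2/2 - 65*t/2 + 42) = t + 7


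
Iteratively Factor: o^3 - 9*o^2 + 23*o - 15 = (o - 3)*(o^2 - 6*o + 5) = (o - 5)*(o - 3)*(o - 1)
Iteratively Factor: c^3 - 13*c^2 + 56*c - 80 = (c - 4)*(c^2 - 9*c + 20) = (c - 4)^2*(c - 5)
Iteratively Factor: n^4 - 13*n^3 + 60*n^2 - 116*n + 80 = (n - 5)*(n^3 - 8*n^2 + 20*n - 16) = (n - 5)*(n - 4)*(n^2 - 4*n + 4) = (n - 5)*(n - 4)*(n - 2)*(n - 2)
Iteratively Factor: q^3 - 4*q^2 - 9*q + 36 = (q - 4)*(q^2 - 9) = (q - 4)*(q - 3)*(q + 3)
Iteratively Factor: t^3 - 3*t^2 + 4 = (t - 2)*(t^2 - t - 2) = (t - 2)*(t + 1)*(t - 2)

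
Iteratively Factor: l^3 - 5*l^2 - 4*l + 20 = (l - 2)*(l^2 - 3*l - 10) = (l - 5)*(l - 2)*(l + 2)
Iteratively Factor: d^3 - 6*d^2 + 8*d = (d - 2)*(d^2 - 4*d) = d*(d - 2)*(d - 4)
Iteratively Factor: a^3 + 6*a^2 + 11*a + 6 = (a + 3)*(a^2 + 3*a + 2) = (a + 2)*(a + 3)*(a + 1)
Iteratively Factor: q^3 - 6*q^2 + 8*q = (q)*(q^2 - 6*q + 8) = q*(q - 4)*(q - 2)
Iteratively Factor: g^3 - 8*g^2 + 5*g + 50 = (g + 2)*(g^2 - 10*g + 25) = (g - 5)*(g + 2)*(g - 5)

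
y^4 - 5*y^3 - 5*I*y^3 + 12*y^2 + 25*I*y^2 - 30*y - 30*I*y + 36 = (y - 3)*(y - 2)*(y - 6*I)*(y + I)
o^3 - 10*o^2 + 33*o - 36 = (o - 4)*(o - 3)^2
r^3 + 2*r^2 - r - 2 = (r - 1)*(r + 1)*(r + 2)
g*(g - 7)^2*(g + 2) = g^4 - 12*g^3 + 21*g^2 + 98*g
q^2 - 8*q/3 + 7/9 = (q - 7/3)*(q - 1/3)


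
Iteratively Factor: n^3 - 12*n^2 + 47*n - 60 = (n - 4)*(n^2 - 8*n + 15) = (n - 5)*(n - 4)*(n - 3)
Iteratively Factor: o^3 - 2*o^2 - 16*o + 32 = (o - 4)*(o^2 + 2*o - 8) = (o - 4)*(o + 4)*(o - 2)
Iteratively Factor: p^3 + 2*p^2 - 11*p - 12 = (p + 4)*(p^2 - 2*p - 3) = (p + 1)*(p + 4)*(p - 3)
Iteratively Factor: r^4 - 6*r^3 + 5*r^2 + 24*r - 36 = (r + 2)*(r^3 - 8*r^2 + 21*r - 18) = (r - 3)*(r + 2)*(r^2 - 5*r + 6) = (r - 3)*(r - 2)*(r + 2)*(r - 3)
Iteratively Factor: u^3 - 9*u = (u)*(u^2 - 9) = u*(u + 3)*(u - 3)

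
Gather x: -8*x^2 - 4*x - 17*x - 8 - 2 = -8*x^2 - 21*x - 10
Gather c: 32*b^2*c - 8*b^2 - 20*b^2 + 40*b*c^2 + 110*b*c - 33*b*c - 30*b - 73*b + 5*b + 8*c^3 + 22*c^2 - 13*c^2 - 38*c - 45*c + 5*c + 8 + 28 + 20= -28*b^2 - 98*b + 8*c^3 + c^2*(40*b + 9) + c*(32*b^2 + 77*b - 78) + 56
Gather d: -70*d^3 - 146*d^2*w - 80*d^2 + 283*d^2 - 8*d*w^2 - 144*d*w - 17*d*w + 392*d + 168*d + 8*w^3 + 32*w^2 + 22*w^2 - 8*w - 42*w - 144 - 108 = -70*d^3 + d^2*(203 - 146*w) + d*(-8*w^2 - 161*w + 560) + 8*w^3 + 54*w^2 - 50*w - 252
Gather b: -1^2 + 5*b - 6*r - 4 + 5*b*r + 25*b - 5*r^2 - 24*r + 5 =b*(5*r + 30) - 5*r^2 - 30*r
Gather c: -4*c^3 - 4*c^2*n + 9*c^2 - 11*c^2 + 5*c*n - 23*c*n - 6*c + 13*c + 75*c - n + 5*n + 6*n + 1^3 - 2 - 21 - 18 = -4*c^3 + c^2*(-4*n - 2) + c*(82 - 18*n) + 10*n - 40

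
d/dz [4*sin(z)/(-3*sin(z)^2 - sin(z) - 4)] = 4*(3*sin(z)^2 - 4)*cos(z)/(3*sin(z)^2 + sin(z) + 4)^2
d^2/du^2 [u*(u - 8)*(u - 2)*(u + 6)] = 12*u^2 - 24*u - 88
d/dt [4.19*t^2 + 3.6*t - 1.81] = 8.38*t + 3.6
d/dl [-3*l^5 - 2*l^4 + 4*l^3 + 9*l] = -15*l^4 - 8*l^3 + 12*l^2 + 9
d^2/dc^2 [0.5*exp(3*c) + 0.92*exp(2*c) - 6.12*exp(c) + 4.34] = (4.5*exp(2*c) + 3.68*exp(c) - 6.12)*exp(c)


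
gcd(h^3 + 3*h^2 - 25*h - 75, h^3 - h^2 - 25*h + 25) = h^2 - 25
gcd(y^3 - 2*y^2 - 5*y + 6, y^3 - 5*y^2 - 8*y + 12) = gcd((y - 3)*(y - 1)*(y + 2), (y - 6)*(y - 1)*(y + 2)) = y^2 + y - 2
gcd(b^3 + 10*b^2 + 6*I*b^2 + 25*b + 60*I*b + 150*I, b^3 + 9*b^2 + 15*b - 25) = b^2 + 10*b + 25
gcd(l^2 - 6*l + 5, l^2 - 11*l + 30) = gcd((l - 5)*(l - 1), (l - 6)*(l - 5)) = l - 5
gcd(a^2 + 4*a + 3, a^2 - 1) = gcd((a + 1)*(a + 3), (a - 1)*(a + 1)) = a + 1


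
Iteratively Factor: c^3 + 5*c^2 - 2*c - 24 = (c + 3)*(c^2 + 2*c - 8) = (c + 3)*(c + 4)*(c - 2)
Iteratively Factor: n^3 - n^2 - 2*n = (n + 1)*(n^2 - 2*n) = n*(n + 1)*(n - 2)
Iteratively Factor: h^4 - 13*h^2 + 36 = (h + 3)*(h^3 - 3*h^2 - 4*h + 12) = (h + 2)*(h + 3)*(h^2 - 5*h + 6) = (h - 2)*(h + 2)*(h + 3)*(h - 3)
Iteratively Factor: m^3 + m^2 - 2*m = (m + 2)*(m^2 - m) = m*(m + 2)*(m - 1)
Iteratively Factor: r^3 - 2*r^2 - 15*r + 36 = (r - 3)*(r^2 + r - 12) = (r - 3)*(r + 4)*(r - 3)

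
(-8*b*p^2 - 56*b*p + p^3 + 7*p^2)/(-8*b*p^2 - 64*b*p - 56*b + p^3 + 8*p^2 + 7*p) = p/(p + 1)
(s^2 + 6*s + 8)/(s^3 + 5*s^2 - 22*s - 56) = (s + 4)/(s^2 + 3*s - 28)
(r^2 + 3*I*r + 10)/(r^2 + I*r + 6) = (r + 5*I)/(r + 3*I)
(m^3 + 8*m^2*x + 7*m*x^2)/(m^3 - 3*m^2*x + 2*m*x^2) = (m^2 + 8*m*x + 7*x^2)/(m^2 - 3*m*x + 2*x^2)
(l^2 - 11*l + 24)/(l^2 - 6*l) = (l^2 - 11*l + 24)/(l*(l - 6))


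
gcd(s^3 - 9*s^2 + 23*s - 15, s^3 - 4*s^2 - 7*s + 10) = s^2 - 6*s + 5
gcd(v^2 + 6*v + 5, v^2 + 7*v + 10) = v + 5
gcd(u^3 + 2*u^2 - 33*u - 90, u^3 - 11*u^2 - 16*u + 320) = u + 5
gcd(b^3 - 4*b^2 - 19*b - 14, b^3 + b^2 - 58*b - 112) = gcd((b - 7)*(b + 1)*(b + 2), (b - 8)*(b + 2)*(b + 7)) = b + 2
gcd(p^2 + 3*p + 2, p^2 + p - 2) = p + 2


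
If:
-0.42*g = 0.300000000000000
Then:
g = -0.71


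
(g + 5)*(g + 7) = g^2 + 12*g + 35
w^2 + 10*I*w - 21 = (w + 3*I)*(w + 7*I)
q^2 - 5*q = q*(q - 5)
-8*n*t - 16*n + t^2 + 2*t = (-8*n + t)*(t + 2)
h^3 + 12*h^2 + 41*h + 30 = (h + 1)*(h + 5)*(h + 6)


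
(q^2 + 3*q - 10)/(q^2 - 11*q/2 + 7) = 2*(q + 5)/(2*q - 7)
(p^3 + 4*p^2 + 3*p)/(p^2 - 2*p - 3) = p*(p + 3)/(p - 3)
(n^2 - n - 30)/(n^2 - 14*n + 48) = (n + 5)/(n - 8)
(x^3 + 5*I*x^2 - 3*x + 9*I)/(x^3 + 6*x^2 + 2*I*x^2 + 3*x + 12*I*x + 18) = (x + 3*I)/(x + 6)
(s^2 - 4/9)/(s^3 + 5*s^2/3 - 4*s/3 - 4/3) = (s - 2/3)/(s^2 + s - 2)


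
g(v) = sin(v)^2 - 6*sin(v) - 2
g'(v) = 2*sin(v)*cos(v) - 6*cos(v)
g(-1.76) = 4.86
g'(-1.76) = 1.50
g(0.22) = -3.26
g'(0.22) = -5.43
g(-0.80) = 2.82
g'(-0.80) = -5.18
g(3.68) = 1.34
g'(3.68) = 6.03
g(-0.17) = -0.96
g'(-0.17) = -6.25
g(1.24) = -6.78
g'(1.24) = -1.33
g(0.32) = -3.79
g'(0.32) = -5.10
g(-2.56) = 1.60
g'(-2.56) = 5.93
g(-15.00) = 2.32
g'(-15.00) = 5.55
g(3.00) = -2.83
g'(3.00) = 5.66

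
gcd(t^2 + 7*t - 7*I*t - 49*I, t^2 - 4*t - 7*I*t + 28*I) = t - 7*I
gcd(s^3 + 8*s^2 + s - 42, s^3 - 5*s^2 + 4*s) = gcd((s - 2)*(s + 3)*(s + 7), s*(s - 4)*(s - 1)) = 1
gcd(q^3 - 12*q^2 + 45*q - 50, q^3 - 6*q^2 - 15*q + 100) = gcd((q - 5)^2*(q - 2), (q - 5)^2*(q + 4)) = q^2 - 10*q + 25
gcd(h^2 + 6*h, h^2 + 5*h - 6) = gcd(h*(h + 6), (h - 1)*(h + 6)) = h + 6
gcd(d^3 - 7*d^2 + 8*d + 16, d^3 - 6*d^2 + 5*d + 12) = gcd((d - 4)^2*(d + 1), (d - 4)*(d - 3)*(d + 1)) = d^2 - 3*d - 4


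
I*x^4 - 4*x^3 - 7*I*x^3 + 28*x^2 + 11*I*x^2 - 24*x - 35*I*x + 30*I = (x - 6)*(x - I)*(x + 5*I)*(I*x - I)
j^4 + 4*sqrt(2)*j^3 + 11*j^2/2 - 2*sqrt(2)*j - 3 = (j - sqrt(2)/2)*(j + sqrt(2)/2)*(j + sqrt(2))*(j + 3*sqrt(2))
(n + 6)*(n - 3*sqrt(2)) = n^2 - 3*sqrt(2)*n + 6*n - 18*sqrt(2)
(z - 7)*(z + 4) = z^2 - 3*z - 28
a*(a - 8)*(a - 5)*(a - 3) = a^4 - 16*a^3 + 79*a^2 - 120*a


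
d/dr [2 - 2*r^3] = -6*r^2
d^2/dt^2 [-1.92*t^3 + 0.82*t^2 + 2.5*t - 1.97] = 1.64 - 11.52*t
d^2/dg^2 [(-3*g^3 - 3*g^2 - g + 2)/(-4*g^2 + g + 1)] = 2*(43*g^3 - 51*g^2 + 45*g - 8)/(64*g^6 - 48*g^5 - 36*g^4 + 23*g^3 + 9*g^2 - 3*g - 1)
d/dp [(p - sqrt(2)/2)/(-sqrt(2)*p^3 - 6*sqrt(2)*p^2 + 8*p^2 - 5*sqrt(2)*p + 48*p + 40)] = (-sqrt(2)*p^3 - 6*sqrt(2)*p^2 + 8*p^2 - 5*sqrt(2)*p + 48*p + (2*p - sqrt(2))*(3*sqrt(2)*p^2 - 16*p + 12*sqrt(2)*p - 48 + 5*sqrt(2))/2 + 40)/(sqrt(2)*p^3 - 8*p^2 + 6*sqrt(2)*p^2 - 48*p + 5*sqrt(2)*p - 40)^2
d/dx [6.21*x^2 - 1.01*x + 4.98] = 12.42*x - 1.01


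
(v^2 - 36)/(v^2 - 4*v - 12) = (v + 6)/(v + 2)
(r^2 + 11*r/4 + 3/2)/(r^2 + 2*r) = (r + 3/4)/r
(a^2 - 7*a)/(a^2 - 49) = a/(a + 7)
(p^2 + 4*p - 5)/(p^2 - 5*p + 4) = (p + 5)/(p - 4)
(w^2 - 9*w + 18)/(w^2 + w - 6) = (w^2 - 9*w + 18)/(w^2 + w - 6)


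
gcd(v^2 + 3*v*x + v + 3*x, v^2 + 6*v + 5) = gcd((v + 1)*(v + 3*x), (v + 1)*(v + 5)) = v + 1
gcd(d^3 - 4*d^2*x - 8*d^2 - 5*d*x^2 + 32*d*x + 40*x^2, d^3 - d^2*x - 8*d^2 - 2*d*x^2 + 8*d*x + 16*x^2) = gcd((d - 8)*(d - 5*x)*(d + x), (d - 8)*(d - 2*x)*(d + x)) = d^2 + d*x - 8*d - 8*x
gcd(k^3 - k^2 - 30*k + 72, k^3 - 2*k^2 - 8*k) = k - 4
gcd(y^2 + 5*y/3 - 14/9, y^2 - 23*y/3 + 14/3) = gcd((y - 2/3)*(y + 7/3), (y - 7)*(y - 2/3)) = y - 2/3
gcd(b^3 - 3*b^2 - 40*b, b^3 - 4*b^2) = b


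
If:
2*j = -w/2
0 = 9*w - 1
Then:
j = -1/36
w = 1/9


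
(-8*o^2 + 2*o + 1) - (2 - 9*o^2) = o^2 + 2*o - 1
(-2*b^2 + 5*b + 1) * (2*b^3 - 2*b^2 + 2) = -4*b^5 + 14*b^4 - 8*b^3 - 6*b^2 + 10*b + 2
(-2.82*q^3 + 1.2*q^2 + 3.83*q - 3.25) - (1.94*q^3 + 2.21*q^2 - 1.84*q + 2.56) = -4.76*q^3 - 1.01*q^2 + 5.67*q - 5.81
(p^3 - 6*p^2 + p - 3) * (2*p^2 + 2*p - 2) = 2*p^5 - 10*p^4 - 12*p^3 + 8*p^2 - 8*p + 6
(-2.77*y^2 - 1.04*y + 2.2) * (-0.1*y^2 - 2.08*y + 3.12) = 0.277*y^4 + 5.8656*y^3 - 6.6992*y^2 - 7.8208*y + 6.864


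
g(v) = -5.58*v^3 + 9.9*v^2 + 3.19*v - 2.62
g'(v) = -16.74*v^2 + 19.8*v + 3.19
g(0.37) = -0.37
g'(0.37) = 8.22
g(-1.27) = 20.73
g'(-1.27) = -48.96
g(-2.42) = 126.72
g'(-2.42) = -142.76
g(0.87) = 3.97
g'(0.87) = 7.75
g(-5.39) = 1141.58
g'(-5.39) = -589.86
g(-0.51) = -0.93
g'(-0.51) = -11.26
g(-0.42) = -1.80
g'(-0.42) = -8.08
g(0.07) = -2.35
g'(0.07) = 4.49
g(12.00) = -8180.98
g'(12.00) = -2169.77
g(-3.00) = 227.57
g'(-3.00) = -206.87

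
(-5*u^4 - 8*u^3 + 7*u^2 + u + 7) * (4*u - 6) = -20*u^5 - 2*u^4 + 76*u^3 - 38*u^2 + 22*u - 42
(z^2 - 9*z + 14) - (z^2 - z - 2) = 16 - 8*z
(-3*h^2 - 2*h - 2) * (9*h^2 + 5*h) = -27*h^4 - 33*h^3 - 28*h^2 - 10*h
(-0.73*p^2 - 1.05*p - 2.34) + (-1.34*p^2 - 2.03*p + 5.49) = -2.07*p^2 - 3.08*p + 3.15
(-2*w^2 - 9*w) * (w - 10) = -2*w^3 + 11*w^2 + 90*w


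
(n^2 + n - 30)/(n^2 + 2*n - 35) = (n + 6)/(n + 7)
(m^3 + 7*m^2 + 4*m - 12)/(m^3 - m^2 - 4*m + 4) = (m + 6)/(m - 2)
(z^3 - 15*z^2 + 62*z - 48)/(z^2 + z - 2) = (z^2 - 14*z + 48)/(z + 2)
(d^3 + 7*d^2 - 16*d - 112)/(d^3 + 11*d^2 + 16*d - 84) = (d^2 - 16)/(d^2 + 4*d - 12)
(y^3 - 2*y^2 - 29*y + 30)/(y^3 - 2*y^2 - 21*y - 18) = (y^2 + 4*y - 5)/(y^2 + 4*y + 3)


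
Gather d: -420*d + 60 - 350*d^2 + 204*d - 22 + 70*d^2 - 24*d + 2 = -280*d^2 - 240*d + 40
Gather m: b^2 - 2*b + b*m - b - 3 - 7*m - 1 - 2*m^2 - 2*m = b^2 - 3*b - 2*m^2 + m*(b - 9) - 4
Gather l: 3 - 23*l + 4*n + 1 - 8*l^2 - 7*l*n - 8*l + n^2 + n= -8*l^2 + l*(-7*n - 31) + n^2 + 5*n + 4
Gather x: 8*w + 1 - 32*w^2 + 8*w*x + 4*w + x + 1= -32*w^2 + 12*w + x*(8*w + 1) + 2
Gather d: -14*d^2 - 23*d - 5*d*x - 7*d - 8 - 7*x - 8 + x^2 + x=-14*d^2 + d*(-5*x - 30) + x^2 - 6*x - 16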